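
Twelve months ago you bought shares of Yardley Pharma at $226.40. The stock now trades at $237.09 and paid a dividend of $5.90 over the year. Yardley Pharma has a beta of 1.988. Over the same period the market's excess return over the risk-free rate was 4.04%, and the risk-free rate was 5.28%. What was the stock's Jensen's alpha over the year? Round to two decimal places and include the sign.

-5.98%

Realised HPR = (P1 + D1 − P0) / P0 = (237.09 + 5.90 − 226.40) / 226.40 = 16.59 / 226.40 = 7.3277%
CAPM required = R_f + β·MRP = 5.28% + 1.988 × 4.04% = 13.31152%
α = realised − required = 7.3277% − 13.31152% = -5.98%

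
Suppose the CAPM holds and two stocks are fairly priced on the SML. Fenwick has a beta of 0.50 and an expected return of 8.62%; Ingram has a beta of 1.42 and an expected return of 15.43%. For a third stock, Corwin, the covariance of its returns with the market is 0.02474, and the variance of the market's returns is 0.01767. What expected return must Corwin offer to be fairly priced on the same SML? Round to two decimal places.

MRP = (15.43% − 8.62%) / (1.42 − 0.50) = 7.4022%
R_f = 8.62% − 0.50 × 7.4022% = 4.9189%
β_Corwin = Cov / Var(R_m) = 0.02474 / 0.01767 = 1.4001
E(R_Corwin) = R_f + β × MRP = 4.9189% + 1.4001 × 7.4022% = 15.28%

15.28%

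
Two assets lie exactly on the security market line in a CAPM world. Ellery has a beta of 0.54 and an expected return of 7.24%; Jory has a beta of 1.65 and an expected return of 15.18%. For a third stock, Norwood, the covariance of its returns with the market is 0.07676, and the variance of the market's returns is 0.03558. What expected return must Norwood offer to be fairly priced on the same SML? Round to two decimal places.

MRP = (15.18% − 7.24%) / (1.65 − 0.54) = 7.1532%
R_f = 7.24% − 0.54 × 7.1532% = 3.3773%
β_Norwood = Cov / Var(R_m) = 0.07676 / 0.03558 = 2.1574
E(R_Norwood) = R_f + β × MRP = 3.3773% + 2.1574 × 7.1532% = 18.81%

18.81%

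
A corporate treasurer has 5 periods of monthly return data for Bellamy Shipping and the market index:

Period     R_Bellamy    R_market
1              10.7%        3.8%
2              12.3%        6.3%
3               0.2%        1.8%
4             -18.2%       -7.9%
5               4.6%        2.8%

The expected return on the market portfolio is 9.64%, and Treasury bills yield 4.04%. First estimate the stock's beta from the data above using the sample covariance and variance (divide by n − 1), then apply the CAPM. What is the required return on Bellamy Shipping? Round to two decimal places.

16.44%

Mean R_i = (10.7 + 12.3 + 0.2 − 18.2 + 4.6) / 5 = 1.9200%
Mean R_m = (3.8 + 6.3 + 1.8 − 7.9 + 2.8) / 5 = 1.3600%
Σ(R_i − R̄_i)(R_m − R̄_m) = 262.1140  ⇒  Cov = 262.1140 / 4 = 65.5285
Σ(R_m − R̄_m)² = 118.3720  ⇒  Var(R_m) = 118.3720 / 4 = 29.5930
β = Cov / Var(R_m) = 65.5285 / 29.5930 = 2.2143
MRP = 9.64% − 4.04% = 5.60%
E(R) = R_f + β × MRP = 4.04% + 2.2143 × 5.60% = 16.44%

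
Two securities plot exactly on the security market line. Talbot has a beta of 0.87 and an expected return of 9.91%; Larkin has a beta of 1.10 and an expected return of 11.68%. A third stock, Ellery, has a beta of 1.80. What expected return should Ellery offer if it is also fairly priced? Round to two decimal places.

MRP (SML slope) = (11.68% − 9.91%) / (1.10 − 0.87) = 1.77% / 0.23 = 7.6957%
R_f (intercept) = 9.91% − 0.87 × 7.6957% = 3.2147%
E(R_Ellery) = R_f + β × MRP = 3.2147% + 1.80 × 7.6957% = 17.07%

17.07%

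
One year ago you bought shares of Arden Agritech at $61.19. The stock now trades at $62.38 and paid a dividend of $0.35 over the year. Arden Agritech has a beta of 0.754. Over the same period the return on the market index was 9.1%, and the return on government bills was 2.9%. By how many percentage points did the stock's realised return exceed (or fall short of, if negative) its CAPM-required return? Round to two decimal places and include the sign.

Realised HPR = (P1 + D1 − P0) / P0 = (62.38 + 0.35 − 61.19) / 61.19 = 1.54 / 61.19 = 2.5168%
MRP = 9.1% − 2.9% = 6.20%
CAPM required = R_f + β·MRP = 2.9% + 0.754 × 6.2% = 7.5748%
α = realised − required = 2.5168% − 7.5748% = -5.06%

-5.06%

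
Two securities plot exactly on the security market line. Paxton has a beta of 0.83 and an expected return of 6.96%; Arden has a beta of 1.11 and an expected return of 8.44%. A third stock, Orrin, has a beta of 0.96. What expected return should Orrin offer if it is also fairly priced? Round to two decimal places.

MRP (SML slope) = (8.44% − 6.96%) / (1.11 − 0.83) = 1.48% / 0.28 = 5.2857%
R_f (intercept) = 6.96% − 0.83 × 5.2857% = 2.5729%
E(R_Orrin) = R_f + β × MRP = 2.5729% + 0.96 × 5.2857% = 7.65%

7.65%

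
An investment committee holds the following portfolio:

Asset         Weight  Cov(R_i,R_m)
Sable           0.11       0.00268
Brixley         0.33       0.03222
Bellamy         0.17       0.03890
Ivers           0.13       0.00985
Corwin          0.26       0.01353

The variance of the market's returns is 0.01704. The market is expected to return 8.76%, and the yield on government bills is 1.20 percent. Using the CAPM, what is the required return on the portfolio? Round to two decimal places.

11.11%

β_Sable = 0.00268 / 0.01704 = 0.1573
β_Brixley = 0.03222 / 0.01704 = 1.8908
β_Bellamy = 0.03890 / 0.01704 = 2.2829
β_Ivers = 0.00985 / 0.01704 = 0.5781
β_Corwin = 0.01353 / 0.01704 = 0.7940
β_P = Σ w_i β_i = 0.11×0.1573 + 0.33×1.8908 + 0.17×2.2829 + 0.13×0.5781 + 0.26×0.7940 = 1.3110
MRP = 8.76% − 1.20% = 7.56%
E(R_P) = R_f + β_P × MRP = 1.20% + 1.3110 × 7.56% = 11.11%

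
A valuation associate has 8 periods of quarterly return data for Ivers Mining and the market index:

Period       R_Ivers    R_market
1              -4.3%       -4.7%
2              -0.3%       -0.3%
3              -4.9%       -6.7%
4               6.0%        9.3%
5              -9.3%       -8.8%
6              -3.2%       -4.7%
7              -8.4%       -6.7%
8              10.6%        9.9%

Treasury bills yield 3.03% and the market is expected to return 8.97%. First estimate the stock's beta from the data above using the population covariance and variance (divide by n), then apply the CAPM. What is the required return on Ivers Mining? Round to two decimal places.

Mean R_i = (-4.3 − 0.3 − 4.9 + 6.0 − 9.3 − 3.2 − 8.4 + 10.6) / 8 = -1.7250%
Mean R_m = (-4.7 − 0.3 − 6.7 + 9.3 − 8.8 − 4.7 − 6.7 + 9.9) / 8 = -1.5875%
Σ(R_i − R̄_i)(R_m − R̄_m) = 345.1225  ⇒  Cov = 345.1225 / 8 = 43.1403
Σ(R_m − R̄_m)² = 375.8288  ⇒  Var(R_m) = 375.8288 / 8 = 46.9786
β = Cov / Var(R_m) = 43.1403 / 46.9786 = 0.9183
MRP = 8.97% − 3.03% = 5.94%
E(R) = R_f + β × MRP = 3.03% + 0.9183 × 5.94% = 8.48%

8.48%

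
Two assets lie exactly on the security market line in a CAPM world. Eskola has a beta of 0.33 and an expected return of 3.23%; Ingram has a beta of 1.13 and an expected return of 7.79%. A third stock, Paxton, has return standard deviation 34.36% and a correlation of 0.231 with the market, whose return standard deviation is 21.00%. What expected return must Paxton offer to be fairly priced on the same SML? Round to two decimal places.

MRP = (7.79% − 3.23%) / (1.13 − 0.33) = 5.7000%
R_f = 3.23% − 0.33 × 5.7000% = 1.3490%
β_Paxton = ρ·σ_i/σ_m = 0.231 × 34.36 / 21.00 = 0.3780
E(R_Paxton) = R_f + β × MRP = 1.3490% + 0.3780 × 5.7000% = 3.50%

3.50%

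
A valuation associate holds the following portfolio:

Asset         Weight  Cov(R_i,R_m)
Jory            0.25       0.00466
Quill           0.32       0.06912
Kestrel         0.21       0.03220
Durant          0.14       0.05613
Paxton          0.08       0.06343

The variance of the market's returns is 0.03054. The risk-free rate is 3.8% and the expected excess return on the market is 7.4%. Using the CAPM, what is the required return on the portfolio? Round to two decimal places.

β_Jory = 0.00466 / 0.03054 = 0.1526
β_Quill = 0.06912 / 0.03054 = 2.2633
β_Kestrel = 0.03220 / 0.03054 = 1.0544
β_Durant = 0.05613 / 0.03054 = 1.8379
β_Paxton = 0.06343 / 0.03054 = 2.0769
β_P = Σ w_i β_i = 0.25×0.1526 + 0.32×2.2633 + 0.21×1.0544 + 0.14×1.8379 + 0.08×2.0769 = 1.4073
E(R_P) = R_f + β_P × MRP = 3.8% + 1.4073 × 7.4% = 14.21%

14.21%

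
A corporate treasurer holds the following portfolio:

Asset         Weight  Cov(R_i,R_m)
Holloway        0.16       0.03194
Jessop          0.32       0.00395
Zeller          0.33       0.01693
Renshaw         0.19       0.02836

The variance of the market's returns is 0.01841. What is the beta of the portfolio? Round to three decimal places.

0.942

β_Holloway = 0.03194 / 0.01841 = 1.7349
β_Jessop = 0.00395 / 0.01841 = 0.2146
β_Zeller = 0.01693 / 0.01841 = 0.9196
β_Renshaw = 0.02836 / 0.01841 = 1.5405
β_P = Σ w_i β_i = 0.16×1.7349 + 0.32×0.2146 + 0.33×0.9196 + 0.19×1.5405 = 0.9424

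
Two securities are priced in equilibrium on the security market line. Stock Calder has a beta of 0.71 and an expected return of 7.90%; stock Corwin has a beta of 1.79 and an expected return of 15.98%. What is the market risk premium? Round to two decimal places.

7.48%

Both satisfy E(R) = R_f + β·MRP, so the slope of the SML is
MRP = (15.98% − 7.90%) / (1.79 − 0.71) = 8.08% / 1.08 = 7.4815%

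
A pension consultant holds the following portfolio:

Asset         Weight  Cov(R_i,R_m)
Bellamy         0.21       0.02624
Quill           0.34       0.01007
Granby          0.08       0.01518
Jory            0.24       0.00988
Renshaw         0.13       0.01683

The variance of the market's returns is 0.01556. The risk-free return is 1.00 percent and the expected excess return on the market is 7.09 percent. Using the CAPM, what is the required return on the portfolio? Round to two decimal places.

7.70%

β_Bellamy = 0.02624 / 0.01556 = 1.6864
β_Quill = 0.01007 / 0.01556 = 0.6472
β_Granby = 0.01518 / 0.01556 = 0.9756
β_Jory = 0.00988 / 0.01556 = 0.6350
β_Renshaw = 0.01683 / 0.01556 = 1.0816
β_P = Σ w_i β_i = 0.21×1.6864 + 0.34×0.6472 + 0.08×0.9756 + 0.24×0.6350 + 0.13×1.0816 = 0.9452
E(R_P) = R_f + β_P × MRP = 1.00% + 0.9452 × 7.09% = 7.70%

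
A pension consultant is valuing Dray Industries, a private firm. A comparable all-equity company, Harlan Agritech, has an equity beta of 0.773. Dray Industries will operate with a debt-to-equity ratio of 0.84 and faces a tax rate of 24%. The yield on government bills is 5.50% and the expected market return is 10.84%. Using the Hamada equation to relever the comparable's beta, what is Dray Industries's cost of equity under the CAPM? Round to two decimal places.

β_L = β_U × [1 + (1 − t)(D/E)] = 0.773 × [1 + (1 − 0.24) × 0.84]
    = 0.773 × [1 + 0.76 × 0.84] = 0.773 × 1.6384 = 1.2665
MRP = 10.84% − 5.50% = 5.34%
E(R) = R_f + β_L × MRP = 5.50% + 1.2665 × 5.34% = 12.26%

12.26%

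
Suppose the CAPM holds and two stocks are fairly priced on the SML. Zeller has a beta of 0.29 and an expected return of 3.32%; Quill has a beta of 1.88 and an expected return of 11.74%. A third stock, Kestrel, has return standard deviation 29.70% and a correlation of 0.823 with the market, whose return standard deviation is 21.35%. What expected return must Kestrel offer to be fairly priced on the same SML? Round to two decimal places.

MRP = (11.74% − 3.32%) / (1.88 − 0.29) = 5.2956%
R_f = 3.32% − 0.29 × 5.2956% = 1.7843%
β_Kestrel = ρ·σ_i/σ_m = 0.823 × 29.70 / 21.35 = 1.1449
E(R_Kestrel) = R_f + β × MRP = 1.7843% + 1.1449 × 5.2956% = 7.85%

7.85%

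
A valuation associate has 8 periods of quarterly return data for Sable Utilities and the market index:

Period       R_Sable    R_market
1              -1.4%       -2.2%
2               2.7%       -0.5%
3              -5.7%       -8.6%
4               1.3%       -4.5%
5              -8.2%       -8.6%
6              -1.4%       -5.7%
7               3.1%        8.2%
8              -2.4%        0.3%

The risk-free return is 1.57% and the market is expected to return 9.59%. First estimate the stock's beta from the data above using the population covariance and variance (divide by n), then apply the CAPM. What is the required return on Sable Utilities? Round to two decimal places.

5.89%

Mean R_i = (-1.4 + 2.7 − 5.7 + 1.3 − 8.2 − 1.4 + 3.1 − 2.4) / 8 = -1.5000%
Mean R_m = (-2.2 − 0.5 − 8.6 − 4.5 − 8.6 − 5.7 + 8.2 + 0.3) / 8 = -2.7000%
Σ(R_i − R̄_i)(R_m − R̄_m) = 115.7000  ⇒  Cov = 115.7000 / 8 = 14.4625
Σ(R_m − R̄_m)² = 214.7600  ⇒  Var(R_m) = 214.7600 / 8 = 26.8450
β = Cov / Var(R_m) = 14.4625 / 26.8450 = 0.5387
MRP = 9.59% − 1.57% = 8.02%
E(R) = R_f + β × MRP = 1.57% + 0.5387 × 8.02% = 5.89%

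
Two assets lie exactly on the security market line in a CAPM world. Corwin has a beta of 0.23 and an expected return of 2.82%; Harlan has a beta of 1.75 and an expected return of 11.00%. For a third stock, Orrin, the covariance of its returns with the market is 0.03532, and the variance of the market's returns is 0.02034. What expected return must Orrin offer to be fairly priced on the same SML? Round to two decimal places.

MRP = (11.00% − 2.82%) / (1.75 − 0.23) = 5.3816%
R_f = 2.82% − 0.23 × 5.3816% = 1.5822%
β_Orrin = Cov / Var(R_m) = 0.03532 / 0.02034 = 1.7365
E(R_Orrin) = R_f + β × MRP = 1.5822% + 1.7365 × 5.3816% = 10.93%

10.93%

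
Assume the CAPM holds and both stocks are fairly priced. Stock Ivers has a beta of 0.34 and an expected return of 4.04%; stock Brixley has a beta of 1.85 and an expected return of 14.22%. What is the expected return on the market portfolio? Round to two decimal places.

Both satisfy E(R) = R_f + β·MRP, so the slope of the SML is
MRP = (14.22% − 4.04%) / (1.85 − 0.34) = 10.18% / 1.51 = 6.7417%
R_f = E(R_Ivers) − β_Ivers·MRP = 4.04% − 0.34 × 6.7417% = 1.7478%
E(R_m) = R_f + MRP = 1.7478% + 6.7417% = 8.49%

8.49%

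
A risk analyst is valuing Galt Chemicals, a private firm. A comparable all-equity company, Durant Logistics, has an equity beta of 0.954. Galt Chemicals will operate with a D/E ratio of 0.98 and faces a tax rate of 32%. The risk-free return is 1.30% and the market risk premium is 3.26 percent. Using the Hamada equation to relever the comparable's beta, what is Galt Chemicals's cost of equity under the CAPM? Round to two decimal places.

β_L = β_U × [1 + (1 − t)(D/E)] = 0.954 × [1 + (1 − 0.32) × 0.98]
    = 0.954 × [1 + 0.68 × 0.98] = 0.954 × 1.6664 = 1.5897
E(R) = R_f + β_L × MRP = 1.30% + 1.5897 × 3.26% = 6.48%

6.48%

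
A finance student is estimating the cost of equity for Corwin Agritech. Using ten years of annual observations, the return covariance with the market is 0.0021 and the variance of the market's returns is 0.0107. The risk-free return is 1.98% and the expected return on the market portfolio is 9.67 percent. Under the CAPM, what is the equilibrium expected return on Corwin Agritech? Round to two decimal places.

3.49%

β = Cov(R_i, R_m) / Var(R_m) = 0.0021 / 0.0107 = 0.1963
MRP = 9.67% − 1.98% = 7.69%
E(R) = R_f + β × MRP = 1.98% + 0.1963 × 7.69% = 3.49%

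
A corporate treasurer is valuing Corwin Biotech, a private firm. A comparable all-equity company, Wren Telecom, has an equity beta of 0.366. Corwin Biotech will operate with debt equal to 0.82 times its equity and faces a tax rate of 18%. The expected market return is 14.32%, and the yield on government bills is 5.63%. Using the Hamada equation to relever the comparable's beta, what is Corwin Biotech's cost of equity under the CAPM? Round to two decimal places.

β_L = β_U × [1 + (1 − t)(D/E)] = 0.366 × [1 + (1 − 0.18) × 0.82]
    = 0.366 × [1 + 0.82 × 0.82] = 0.366 × 1.6724 = 0.6121
MRP = 14.32% − 5.63% = 8.69%
E(R) = R_f + β_L × MRP = 5.63% + 0.6121 × 8.69% = 10.95%

10.95%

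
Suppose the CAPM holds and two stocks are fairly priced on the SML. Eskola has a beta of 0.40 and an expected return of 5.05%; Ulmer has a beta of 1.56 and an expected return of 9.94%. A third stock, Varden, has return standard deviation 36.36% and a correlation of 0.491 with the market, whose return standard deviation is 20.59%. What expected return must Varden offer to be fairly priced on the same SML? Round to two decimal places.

MRP = (9.94% − 5.05%) / (1.56 − 0.40) = 4.2155%
R_f = 5.05% − 0.40 × 4.2155% = 3.3638%
β_Varden = ρ·σ_i/σ_m = 0.491 × 36.36 / 20.59 = 0.8671
E(R_Varden) = R_f + β × MRP = 3.3638% + 0.8671 × 4.2155% = 7.02%

7.02%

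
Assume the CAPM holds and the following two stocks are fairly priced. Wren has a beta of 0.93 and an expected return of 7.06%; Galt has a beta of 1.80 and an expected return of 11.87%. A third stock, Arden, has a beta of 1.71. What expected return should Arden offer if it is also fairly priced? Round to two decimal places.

MRP (SML slope) = (11.87% − 7.06%) / (1.80 − 0.93) = 4.81% / 0.87 = 5.5287%
R_f (intercept) = 7.06% − 0.93 × 5.5287% = 1.9183%
E(R_Arden) = R_f + β × MRP = 1.9183% + 1.71 × 5.5287% = 11.37%

11.37%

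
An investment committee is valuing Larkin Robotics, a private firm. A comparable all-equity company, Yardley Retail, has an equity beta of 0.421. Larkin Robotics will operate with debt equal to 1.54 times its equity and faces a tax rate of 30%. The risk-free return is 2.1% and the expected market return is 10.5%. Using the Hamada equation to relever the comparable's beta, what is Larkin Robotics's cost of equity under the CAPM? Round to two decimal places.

9.45%

β_L = β_U × [1 + (1 − t)(D/E)] = 0.421 × [1 + (1 − 0.30) × 1.54]
    = 0.421 × [1 + 0.70 × 1.54] = 0.421 × 2.0780 = 0.8748
MRP = 10.5% − 2.1% = 8.40%
E(R) = R_f + β_L × MRP = 2.1% + 0.8748 × 8.4% = 9.45%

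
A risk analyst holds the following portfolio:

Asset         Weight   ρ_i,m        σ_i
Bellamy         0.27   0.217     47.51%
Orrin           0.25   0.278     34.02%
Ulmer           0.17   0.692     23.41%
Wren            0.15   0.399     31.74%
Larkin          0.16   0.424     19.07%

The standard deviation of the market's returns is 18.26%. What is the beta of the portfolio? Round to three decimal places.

0.608

β_Bellamy = 0.217 × 47.51% / 18.26% = 0.5646
β_Orrin = 0.278 × 34.02% / 18.26% = 0.5179
β_Ulmer = 0.692 × 23.41% / 18.26% = 0.8872
β_Wren = 0.399 × 31.74% / 18.26% = 0.6936
β_Larkin = 0.424 × 19.07% / 18.26% = 0.4428
β_P = Σ w_i β_i = 0.27×0.5646 + 0.25×0.5179 + 0.17×0.8872 + 0.15×0.6936 + 0.16×0.4428 = 0.6076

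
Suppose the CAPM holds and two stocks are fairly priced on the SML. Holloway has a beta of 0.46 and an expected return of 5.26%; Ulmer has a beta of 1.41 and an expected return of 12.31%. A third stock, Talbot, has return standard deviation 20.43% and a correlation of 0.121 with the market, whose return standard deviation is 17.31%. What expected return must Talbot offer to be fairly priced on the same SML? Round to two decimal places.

MRP = (12.31% − 5.26%) / (1.41 − 0.46) = 7.4211%
R_f = 5.26% − 0.46 × 7.4211% = 1.8463%
β_Talbot = ρ·σ_i/σ_m = 0.121 × 20.43 / 17.31 = 0.1428
E(R_Talbot) = R_f + β × MRP = 1.8463% + 0.1428 × 7.4211% = 2.91%

2.91%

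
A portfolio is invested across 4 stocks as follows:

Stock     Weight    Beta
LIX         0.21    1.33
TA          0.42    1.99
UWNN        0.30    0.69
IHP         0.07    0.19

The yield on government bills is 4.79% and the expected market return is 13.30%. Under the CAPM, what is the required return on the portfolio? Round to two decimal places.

16.15%

β_P = Σ w_i β_i = 0.21×1.33 + 0.42×1.99 + 0.30×0.69 + 0.07×0.19 = 1.3354
MRP = 13.30% − 4.79% = 8.51%
E(R_P) = R_f + β_P × MRP = 4.79% + 1.3354 × 8.51% = 16.15%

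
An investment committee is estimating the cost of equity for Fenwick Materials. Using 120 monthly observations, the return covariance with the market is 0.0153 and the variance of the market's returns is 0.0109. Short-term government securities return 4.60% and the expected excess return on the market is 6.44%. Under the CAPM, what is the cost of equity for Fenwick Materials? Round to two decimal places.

β = Cov(R_i, R_m) / Var(R_m) = 0.0153 / 0.0109 = 1.4037
E(R) = R_f + β × MRP = 4.60% + 1.4037 × 6.44% = 13.64%

13.64%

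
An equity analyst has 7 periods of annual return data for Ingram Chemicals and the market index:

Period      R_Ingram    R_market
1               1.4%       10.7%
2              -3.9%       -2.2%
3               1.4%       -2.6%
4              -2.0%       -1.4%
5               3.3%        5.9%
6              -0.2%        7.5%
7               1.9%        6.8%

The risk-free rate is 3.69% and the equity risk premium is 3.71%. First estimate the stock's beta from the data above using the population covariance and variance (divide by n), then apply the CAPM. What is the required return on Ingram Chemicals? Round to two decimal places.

Mean R_i = (1.4 − 3.9 + 1.4 − 2.0 + 3.3 − 0.2 + 1.9) / 7 = 0.2714%
Mean R_m = (10.7 − 2.2 − 2.6 − 1.4 + 5.9 + 7.5 + 6.8) / 7 = 3.5286%
Σ(R_i − R̄_i)(R_m − R̄_m) = 46.9057  ⇒  Cov = 46.9057 / 7 = 6.7008
Σ(R_m − R̄_m)² = 178.1943  ⇒  Var(R_m) = 178.1943 / 7 = 25.4563
β = Cov / Var(R_m) = 6.7008 / 25.4563 = 0.2632
E(R) = R_f + β × MRP = 3.69% + 0.2632 × 3.71% = 4.67%

4.67%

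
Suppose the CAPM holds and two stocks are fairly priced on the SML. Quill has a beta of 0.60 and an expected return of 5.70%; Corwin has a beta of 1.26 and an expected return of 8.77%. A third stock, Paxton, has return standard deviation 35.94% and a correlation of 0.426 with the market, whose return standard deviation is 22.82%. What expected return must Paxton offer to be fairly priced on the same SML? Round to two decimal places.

MRP = (8.77% − 5.70%) / (1.26 − 0.60) = 4.6515%
R_f = 5.70% − 0.60 × 4.6515% = 2.9091%
β_Paxton = ρ·σ_i/σ_m = 0.426 × 35.94 / 22.82 = 0.6709
E(R_Paxton) = R_f + β × MRP = 2.9091% + 0.6709 × 4.6515% = 6.03%

6.03%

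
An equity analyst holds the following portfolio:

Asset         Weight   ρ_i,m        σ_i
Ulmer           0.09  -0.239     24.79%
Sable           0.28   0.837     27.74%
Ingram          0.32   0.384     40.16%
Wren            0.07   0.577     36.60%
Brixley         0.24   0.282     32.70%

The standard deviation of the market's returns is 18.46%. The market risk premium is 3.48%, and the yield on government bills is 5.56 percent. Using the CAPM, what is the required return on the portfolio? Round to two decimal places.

β_Ulmer = -0.239 × 24.79% / 18.46% = -0.3210
β_Sable = 0.837 × 27.74% / 18.46% = 1.2578
β_Ingram = 0.384 × 40.16% / 18.46% = 0.8354
β_Wren = 0.577 × 36.60% / 18.46% = 1.1440
β_Brixley = 0.282 × 32.70% / 18.46% = 0.4995
β_P = Σ w_i β_i = 0.09×-0.3210 + 0.28×1.2578 + 0.32×0.8354 + 0.07×1.1440 + 0.24×0.4995 = 0.7906
E(R_P) = R_f + β_P × MRP = 5.56% + 0.7906 × 3.48% = 8.31%

8.31%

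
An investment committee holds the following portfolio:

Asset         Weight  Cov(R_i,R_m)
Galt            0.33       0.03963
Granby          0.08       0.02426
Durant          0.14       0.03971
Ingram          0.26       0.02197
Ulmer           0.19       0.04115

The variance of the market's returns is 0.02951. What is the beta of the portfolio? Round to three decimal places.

β_Galt = 0.03963 / 0.02951 = 1.3429
β_Granby = 0.02426 / 0.02951 = 0.8221
β_Durant = 0.03971 / 0.02951 = 1.3456
β_Ingram = 0.02197 / 0.02951 = 0.7445
β_Ulmer = 0.04115 / 0.02951 = 1.3944
β_P = Σ w_i β_i = 0.33×1.3429 + 0.08×0.8221 + 0.14×1.3456 + 0.26×0.7445 + 0.19×1.3944 = 1.1558

1.156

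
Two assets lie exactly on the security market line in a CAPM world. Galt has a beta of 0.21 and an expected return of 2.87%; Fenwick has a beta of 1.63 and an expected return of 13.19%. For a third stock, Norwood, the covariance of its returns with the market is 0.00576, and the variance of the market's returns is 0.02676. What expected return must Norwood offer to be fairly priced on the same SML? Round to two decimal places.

2.91%

MRP = (13.19% − 2.87%) / (1.63 − 0.21) = 7.2676%
R_f = 2.87% − 0.21 × 7.2676% = 1.3438%
β_Norwood = Cov / Var(R_m) = 0.00576 / 0.02676 = 0.2152
E(R_Norwood) = R_f + β × MRP = 1.3438% + 0.2152 × 7.2676% = 2.91%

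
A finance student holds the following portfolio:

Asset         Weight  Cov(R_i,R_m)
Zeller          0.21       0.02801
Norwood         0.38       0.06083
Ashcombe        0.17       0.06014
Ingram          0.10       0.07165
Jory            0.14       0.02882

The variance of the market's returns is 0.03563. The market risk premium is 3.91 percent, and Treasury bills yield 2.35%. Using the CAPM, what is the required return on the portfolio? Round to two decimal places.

β_Zeller = 0.02801 / 0.03563 = 0.7861
β_Norwood = 0.06083 / 0.03563 = 1.7073
β_Ashcombe = 0.06014 / 0.03563 = 1.6879
β_Ingram = 0.07165 / 0.03563 = 2.0109
β_Jory = 0.02882 / 0.03563 = 0.8089
β_P = Σ w_i β_i = 0.21×0.7861 + 0.38×1.7073 + 0.17×1.6879 + 0.10×2.0109 + 0.14×0.8089 = 1.4151
E(R_P) = R_f + β_P × MRP = 2.35% + 1.4151 × 3.91% = 7.88%

7.88%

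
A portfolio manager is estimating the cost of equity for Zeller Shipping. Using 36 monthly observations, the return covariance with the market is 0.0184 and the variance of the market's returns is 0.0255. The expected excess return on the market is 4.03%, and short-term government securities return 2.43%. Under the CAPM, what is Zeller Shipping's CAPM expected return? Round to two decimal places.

β = Cov(R_i, R_m) / Var(R_m) = 0.0184 / 0.0255 = 0.7216
E(R) = R_f + β × MRP = 2.43% + 0.7216 × 4.03% = 5.34%

5.34%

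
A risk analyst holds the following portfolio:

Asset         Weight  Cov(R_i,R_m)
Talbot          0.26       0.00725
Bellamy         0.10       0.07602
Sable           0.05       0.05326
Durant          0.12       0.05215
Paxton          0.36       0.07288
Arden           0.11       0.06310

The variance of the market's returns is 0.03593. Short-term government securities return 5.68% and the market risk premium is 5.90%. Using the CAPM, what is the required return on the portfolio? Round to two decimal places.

β_Talbot = 0.00725 / 0.03593 = 0.2018
β_Bellamy = 0.07602 / 0.03593 = 2.1158
β_Sable = 0.05326 / 0.03593 = 1.4823
β_Durant = 0.05215 / 0.03593 = 1.4514
β_Paxton = 0.07288 / 0.03593 = 2.0284
β_Arden = 0.06310 / 0.03593 = 1.7562
β_P = Σ w_i β_i = 0.26×0.2018 + 0.10×2.1158 + 0.05×1.4823 + 0.12×1.4514 + 0.36×2.0284 + 0.11×1.7562 = 1.4357
E(R_P) = R_f + β_P × MRP = 5.68% + 1.4357 × 5.90% = 14.15%

14.15%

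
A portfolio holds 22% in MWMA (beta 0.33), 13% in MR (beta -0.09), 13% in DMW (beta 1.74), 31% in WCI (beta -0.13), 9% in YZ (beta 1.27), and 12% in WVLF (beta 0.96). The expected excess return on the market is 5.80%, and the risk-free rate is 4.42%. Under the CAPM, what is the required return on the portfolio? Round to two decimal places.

7.18%

β_P = Σ w_i β_i = 0.22×0.33 + 0.13×-0.09 + 0.13×1.74 + 0.31×-0.13 + 0.09×1.27 + 0.12×0.96 = 0.4763
E(R_P) = R_f + β_P × MRP = 4.42% + 0.4763 × 5.80% = 7.18%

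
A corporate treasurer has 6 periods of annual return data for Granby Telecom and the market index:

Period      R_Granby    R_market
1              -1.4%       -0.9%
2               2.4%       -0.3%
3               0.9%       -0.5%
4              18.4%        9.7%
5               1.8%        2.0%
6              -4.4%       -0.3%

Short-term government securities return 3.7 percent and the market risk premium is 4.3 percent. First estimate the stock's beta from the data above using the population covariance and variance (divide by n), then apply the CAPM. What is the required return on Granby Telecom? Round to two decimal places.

Mean R_i = (-1.4 + 2.4 + 0.9 + 18.4 + 1.8 − 4.4) / 6 = 2.9500%
Mean R_m = (-0.9 − 0.3 − 0.5 + 9.7 + 2.0 − 0.3) / 6 = 1.6167%
Σ(R_i − R̄_i)(R_m − R̄_m) = 154.8750  ⇒  Cov = 154.8750 / 6 = 25.8125
Σ(R_m − R̄_m)² = 83.6483  ⇒  Var(R_m) = 83.6483 / 6 = 13.9414
β = Cov / Var(R_m) = 25.8125 / 13.9414 = 1.8515
E(R) = R_f + β × MRP = 3.7% + 1.8515 × 4.3% = 11.66%

11.66%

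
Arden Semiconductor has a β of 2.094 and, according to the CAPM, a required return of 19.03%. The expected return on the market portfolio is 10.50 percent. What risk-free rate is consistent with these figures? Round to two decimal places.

E(R) = R_f + β(E(R_m) − R_f) = R_f(1 − β) + β·E(R_m)
19.03% = R_f × (1 − 2.094) + 2.094 × 10.50%
19.03% = R_f × -1.094 + 21.98700%
R_f = (19.03% − 21.98700%) / -1.094 = 2.70%

2.70%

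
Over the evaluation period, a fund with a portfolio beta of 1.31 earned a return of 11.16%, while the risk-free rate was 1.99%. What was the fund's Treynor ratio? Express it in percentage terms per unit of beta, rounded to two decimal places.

7.00%

Treynor = (R_P − R_f) / β_P = (11.16% − 1.99%) / 1.3100 = 9.17% / 1.3100 = 7.00%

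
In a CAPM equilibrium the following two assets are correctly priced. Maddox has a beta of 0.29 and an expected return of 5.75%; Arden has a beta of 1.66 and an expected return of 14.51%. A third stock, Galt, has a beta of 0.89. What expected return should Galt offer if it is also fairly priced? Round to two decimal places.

9.59%

MRP (SML slope) = (14.51% − 5.75%) / (1.66 − 0.29) = 8.76% / 1.37 = 6.3942%
R_f (intercept) = 5.75% − 0.29 × 6.3942% = 3.8957%
E(R_Galt) = R_f + β × MRP = 3.8957% + 0.89 × 6.3942% = 9.59%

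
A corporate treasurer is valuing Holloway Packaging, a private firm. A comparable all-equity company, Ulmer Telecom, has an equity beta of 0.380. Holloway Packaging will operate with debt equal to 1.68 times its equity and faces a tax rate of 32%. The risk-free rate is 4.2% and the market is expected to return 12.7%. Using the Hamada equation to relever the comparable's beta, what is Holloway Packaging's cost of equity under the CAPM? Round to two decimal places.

β_L = β_U × [1 + (1 − t)(D/E)] = 0.380 × [1 + (1 − 0.32) × 1.68]
    = 0.380 × [1 + 0.68 × 1.68] = 0.380 × 2.1424 = 0.8141
MRP = 12.7% − 4.2% = 8.50%
E(R) = R_f + β_L × MRP = 4.2% + 0.8141 × 8.5% = 11.12%

11.12%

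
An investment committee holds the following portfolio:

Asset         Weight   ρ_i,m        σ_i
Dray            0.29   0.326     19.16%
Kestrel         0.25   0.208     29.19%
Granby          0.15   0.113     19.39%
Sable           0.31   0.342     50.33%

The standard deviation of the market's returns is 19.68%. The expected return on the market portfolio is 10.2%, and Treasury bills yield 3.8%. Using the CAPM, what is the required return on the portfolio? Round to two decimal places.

6.72%

β_Dray = 0.326 × 19.16% / 19.68% = 0.3174
β_Kestrel = 0.208 × 29.19% / 19.68% = 0.3085
β_Granby = 0.113 × 19.39% / 19.68% = 0.1113
β_Sable = 0.342 × 50.33% / 19.68% = 0.8746
β_P = Σ w_i β_i = 0.29×0.3174 + 0.25×0.3085 + 0.15×0.1113 + 0.31×0.8746 = 0.4570
MRP = 10.2% − 3.8% = 6.40%
E(R_P) = R_f + β_P × MRP = 3.8% + 0.4570 × 6.4% = 6.72%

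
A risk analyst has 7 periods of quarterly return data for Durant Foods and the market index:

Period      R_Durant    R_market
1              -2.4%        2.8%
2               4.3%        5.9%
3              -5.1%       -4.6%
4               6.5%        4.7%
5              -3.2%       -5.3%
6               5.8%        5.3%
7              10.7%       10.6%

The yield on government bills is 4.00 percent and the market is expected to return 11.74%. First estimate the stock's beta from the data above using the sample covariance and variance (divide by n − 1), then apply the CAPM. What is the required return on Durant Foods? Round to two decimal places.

Mean R_i = (-2.4 + 4.3 − 5.1 + 6.5 − 3.2 + 5.8 + 10.7) / 7 = 2.3714%
Mean R_m = (2.8 + 5.9 − 4.6 + 4.7 − 5.3 + 5.3 + 10.6) / 7 = 2.7714%
Σ(R_i − R̄_i)(R_m − R̄_m) = 187.7743  ⇒  Cov = 187.7743 / 6 = 31.2957
Σ(R_m − R̄_m)² = 200.6743  ⇒  Var(R_m) = 200.6743 / 6 = 33.4457
β = Cov / Var(R_m) = 31.2957 / 33.4457 = 0.9357
MRP = 11.74% − 4.00% = 7.74%
E(R) = R_f + β × MRP = 4.00% + 0.9357 × 7.74% = 11.24%

11.24%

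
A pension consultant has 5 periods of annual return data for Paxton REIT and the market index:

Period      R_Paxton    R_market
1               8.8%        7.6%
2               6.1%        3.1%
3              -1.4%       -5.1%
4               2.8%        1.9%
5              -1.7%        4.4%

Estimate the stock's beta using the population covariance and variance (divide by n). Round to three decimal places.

0.636

Mean R_i = (8.8 + 6.1 − 1.4 + 2.8 − 1.7) / 5 = 2.9200%
Mean R_m = (7.6 + 3.1 − 5.1 + 1.9 + 4.4) / 5 = 2.3800%
Σ(R_i − R̄_i)(R_m − R̄_m) = 56.0220  ⇒  Cov = 56.0220 / 5 = 11.2044
Σ(R_m − R̄_m)² = 88.0280  ⇒  Var(R_m) = 88.0280 / 5 = 17.6056
β = Cov / Var(R_m) = 11.2044 / 17.6056 = 0.6364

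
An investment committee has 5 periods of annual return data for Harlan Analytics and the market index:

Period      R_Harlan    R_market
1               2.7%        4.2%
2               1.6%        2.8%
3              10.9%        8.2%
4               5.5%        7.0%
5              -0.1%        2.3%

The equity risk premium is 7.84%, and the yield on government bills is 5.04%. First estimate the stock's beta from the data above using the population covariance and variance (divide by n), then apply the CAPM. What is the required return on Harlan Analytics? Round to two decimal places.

Mean R_i = (2.7 + 1.6 + 10.9 + 5.5 − 0.1) / 5 = 4.1200%
Mean R_m = (4.2 + 2.8 + 8.2 + 7.0 + 2.3) / 5 = 4.9000%
Σ(R_i − R̄_i)(R_m − R̄_m) = 42.5300  ⇒  Cov = 42.5300 / 5 = 8.5060
Σ(R_m − R̄_m)² = 26.9600  ⇒  Var(R_m) = 26.9600 / 5 = 5.3920
β = Cov / Var(R_m) = 8.5060 / 5.3920 = 1.5775
E(R) = R_f + β × MRP = 5.04% + 1.5775 × 7.84% = 17.41%

17.41%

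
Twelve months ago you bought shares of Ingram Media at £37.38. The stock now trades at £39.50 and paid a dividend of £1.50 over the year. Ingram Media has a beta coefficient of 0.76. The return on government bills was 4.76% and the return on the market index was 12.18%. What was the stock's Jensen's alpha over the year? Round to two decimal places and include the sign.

Realised HPR = (P1 + D1 − P0) / P0 = (39.50 + 1.50 − 37.38) / 37.38 = 3.62 / 37.38 = 9.6843%
MRP = 12.18% − 4.76% = 7.42%
CAPM required = R_f + β·MRP = 4.76% + 0.76 × 7.42% = 10.3992%
α = realised − required = 9.6843% − 10.3992% = -0.71%

-0.71%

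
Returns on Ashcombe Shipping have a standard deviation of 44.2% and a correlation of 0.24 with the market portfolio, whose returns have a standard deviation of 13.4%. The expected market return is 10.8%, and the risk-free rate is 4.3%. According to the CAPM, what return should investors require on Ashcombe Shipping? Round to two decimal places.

β = ρ × σ_i / σ_m = 0.24 × 44.2% / 13.4% = 0.7916
MRP = 10.8% − 4.3% = 6.50%
E(R) = 4.3% + 0.7916 × 6.5% = 9.45%

9.45%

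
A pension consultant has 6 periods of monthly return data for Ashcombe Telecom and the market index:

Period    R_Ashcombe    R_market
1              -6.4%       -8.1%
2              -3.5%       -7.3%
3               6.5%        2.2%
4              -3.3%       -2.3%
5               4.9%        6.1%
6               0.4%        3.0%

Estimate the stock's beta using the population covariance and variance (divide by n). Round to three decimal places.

0.765

Mean R_i = (-6.4 − 3.5 + 6.5 − 3.3 + 4.9 + 0.4) / 6 = -0.2333%
Mean R_m = (-8.1 − 7.3 + 2.2 − 2.3 + 6.1 + 3.0) / 6 = -1.0667%
Σ(R_i − R̄_i)(R_m − R̄_m) = 128.8767  ⇒  Cov = 128.8767 / 6 = 21.4795
Σ(R_m − R̄_m)² = 168.4133  ⇒  Var(R_m) = 168.4133 / 6 = 28.0689
β = Cov / Var(R_m) = 21.4795 / 28.0689 = 0.7652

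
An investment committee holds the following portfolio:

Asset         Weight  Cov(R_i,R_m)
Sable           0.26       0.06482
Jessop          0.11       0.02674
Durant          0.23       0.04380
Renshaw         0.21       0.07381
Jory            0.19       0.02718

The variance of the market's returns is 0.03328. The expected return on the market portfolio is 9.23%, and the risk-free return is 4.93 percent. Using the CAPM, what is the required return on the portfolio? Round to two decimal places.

11.46%

β_Sable = 0.06482 / 0.03328 = 1.9477
β_Jessop = 0.02674 / 0.03328 = 0.8035
β_Durant = 0.04380 / 0.03328 = 1.3161
β_Renshaw = 0.07381 / 0.03328 = 2.2178
β_Jory = 0.02718 / 0.03328 = 0.8167
β_P = Σ w_i β_i = 0.26×1.9477 + 0.11×0.8035 + 0.23×1.3161 + 0.21×2.2178 + 0.19×0.8167 = 1.5184
MRP = 9.23% − 4.93% = 4.30%
E(R_P) = R_f + β_P × MRP = 4.93% + 1.5184 × 4.30% = 11.46%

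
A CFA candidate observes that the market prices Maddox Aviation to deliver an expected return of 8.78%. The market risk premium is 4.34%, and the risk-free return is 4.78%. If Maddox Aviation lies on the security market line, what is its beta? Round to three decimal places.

0.922

β = (E(R) − R_f) / MRP = (8.78% − 4.78%) / 4.34% = 4.00% / 4.34% = 0.922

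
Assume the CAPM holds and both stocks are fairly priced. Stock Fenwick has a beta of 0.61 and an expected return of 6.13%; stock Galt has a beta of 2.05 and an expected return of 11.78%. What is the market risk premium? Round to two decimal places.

Both satisfy E(R) = R_f + β·MRP, so the slope of the SML is
MRP = (11.78% − 6.13%) / (2.05 − 0.61) = 5.65% / 1.44 = 3.9236%

3.92%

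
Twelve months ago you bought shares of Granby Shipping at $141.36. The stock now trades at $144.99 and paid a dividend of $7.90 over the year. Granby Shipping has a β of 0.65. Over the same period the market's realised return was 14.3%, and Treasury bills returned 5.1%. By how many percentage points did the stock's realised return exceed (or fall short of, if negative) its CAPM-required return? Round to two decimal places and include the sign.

Realised HPR = (P1 + D1 − P0) / P0 = (144.99 + 7.90 − 141.36) / 141.36 = 11.53 / 141.36 = 8.1565%
MRP = 14.3% − 5.1% = 9.20%
CAPM required = R_f + β·MRP = 5.1% + 0.65 × 9.2% = 11.0800%
α = realised − required = 8.1565% − 11.0800% = -2.92%

-2.92%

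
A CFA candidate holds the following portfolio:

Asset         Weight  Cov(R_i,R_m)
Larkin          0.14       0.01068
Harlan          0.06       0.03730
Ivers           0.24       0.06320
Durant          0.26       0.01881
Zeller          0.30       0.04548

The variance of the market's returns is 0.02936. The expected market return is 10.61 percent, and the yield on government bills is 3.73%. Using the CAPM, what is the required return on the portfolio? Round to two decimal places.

β_Larkin = 0.01068 / 0.02936 = 0.3638
β_Harlan = 0.03730 / 0.02936 = 1.2704
β_Ivers = 0.06320 / 0.02936 = 2.1526
β_Durant = 0.01881 / 0.02936 = 0.6407
β_Zeller = 0.04548 / 0.02936 = 1.5490
β_P = Σ w_i β_i = 0.14×0.3638 + 0.06×1.2704 + 0.24×2.1526 + 0.26×0.6407 + 0.30×1.5490 = 1.2751
MRP = 10.61% − 3.73% = 6.88%
E(R_P) = R_f + β_P × MRP = 3.73% + 1.2751 × 6.88% = 12.50%

12.50%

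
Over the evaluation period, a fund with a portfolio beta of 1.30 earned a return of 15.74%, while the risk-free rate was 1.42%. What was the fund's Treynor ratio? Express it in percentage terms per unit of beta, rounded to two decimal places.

Treynor = (R_P − R_f) / β_P = (15.74% − 1.42%) / 1.3000 = 14.32% / 1.3000 = 11.02%

11.02%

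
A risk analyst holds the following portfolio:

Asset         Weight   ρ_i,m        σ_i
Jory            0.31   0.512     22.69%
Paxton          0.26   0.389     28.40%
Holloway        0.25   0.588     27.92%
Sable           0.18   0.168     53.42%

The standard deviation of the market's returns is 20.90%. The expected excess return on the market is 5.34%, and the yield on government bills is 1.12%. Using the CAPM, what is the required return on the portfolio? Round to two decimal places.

β_Jory = 0.512 × 22.69% / 20.90% = 0.5559
β_Paxton = 0.389 × 28.40% / 20.90% = 0.5286
β_Holloway = 0.588 × 27.92% / 20.90% = 0.7855
β_Sable = 0.168 × 53.42% / 20.90% = 0.4294
β_P = Σ w_i β_i = 0.31×0.5559 + 0.26×0.5286 + 0.25×0.7855 + 0.18×0.4294 = 0.5834
E(R_P) = R_f + β_P × MRP = 1.12% + 0.5834 × 5.34% = 4.24%

4.24%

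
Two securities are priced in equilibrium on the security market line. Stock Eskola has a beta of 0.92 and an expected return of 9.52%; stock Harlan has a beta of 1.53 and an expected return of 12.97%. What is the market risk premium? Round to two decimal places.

5.66%

Both satisfy E(R) = R_f + β·MRP, so the slope of the SML is
MRP = (12.97% − 9.52%) / (1.53 − 0.92) = 3.45% / 0.61 = 5.6557%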